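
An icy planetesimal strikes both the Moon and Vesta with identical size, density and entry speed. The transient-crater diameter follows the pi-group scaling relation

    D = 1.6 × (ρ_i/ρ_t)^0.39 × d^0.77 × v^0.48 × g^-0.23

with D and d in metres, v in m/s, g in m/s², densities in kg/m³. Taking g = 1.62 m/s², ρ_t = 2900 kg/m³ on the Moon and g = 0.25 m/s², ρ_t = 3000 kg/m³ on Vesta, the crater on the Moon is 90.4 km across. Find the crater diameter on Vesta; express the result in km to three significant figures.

D ≈ 137 km

The impactor-only factors (d, v, ρ_i) cancel in the ratio, leaving D_Vesta/D_Moon = (g_Vesta/g_Moon)^-0.23 · (ρ_t,Moon/ρ_t,Vesta)^0.39.
(0.25/1.62)^-0.23 = 0.1543^-0.23 = 1.537
(2900/3000)^0.39 = 0.9667^0.39 = 0.9869
Ratio = 1.537 × 0.9869 = 1.517
D_Vesta = 1.517 × 90.4 km = 137 km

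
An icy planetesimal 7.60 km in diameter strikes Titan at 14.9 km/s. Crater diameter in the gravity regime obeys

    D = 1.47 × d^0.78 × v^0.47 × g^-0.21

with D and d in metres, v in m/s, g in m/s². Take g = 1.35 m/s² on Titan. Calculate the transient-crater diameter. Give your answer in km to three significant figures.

In SI units: d = 7600 m, v = 14900 m/s.
d^0.78 = 7600^0.78 = 1064
v^0.47 = 14900^0.47 = 91.50
g^-0.21 = 1.35^-0.21 = 0.9389
D = 1.47 × 1064 × 91.50 × 0.9389 = 1.344 × 10^5 m
   = 134.4 km

D ≈ 134 km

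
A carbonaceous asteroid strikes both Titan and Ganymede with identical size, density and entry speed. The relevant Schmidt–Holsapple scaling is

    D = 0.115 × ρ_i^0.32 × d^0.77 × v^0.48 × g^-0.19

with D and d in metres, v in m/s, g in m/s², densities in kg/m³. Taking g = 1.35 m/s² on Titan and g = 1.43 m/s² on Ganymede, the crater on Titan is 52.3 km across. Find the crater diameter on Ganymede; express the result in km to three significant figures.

All impactor-dependent factors cancel in the ratio, leaving D_Ganymede/D_Titan = (g_Ganymede/g_Titan)^-0.19.
(1.43/1.35)^-0.19 = 1.059^-0.19 = 0.9892
D_Ganymede = 0.9892 × 52.3 km = 51.7 km

D ≈ 51.7 km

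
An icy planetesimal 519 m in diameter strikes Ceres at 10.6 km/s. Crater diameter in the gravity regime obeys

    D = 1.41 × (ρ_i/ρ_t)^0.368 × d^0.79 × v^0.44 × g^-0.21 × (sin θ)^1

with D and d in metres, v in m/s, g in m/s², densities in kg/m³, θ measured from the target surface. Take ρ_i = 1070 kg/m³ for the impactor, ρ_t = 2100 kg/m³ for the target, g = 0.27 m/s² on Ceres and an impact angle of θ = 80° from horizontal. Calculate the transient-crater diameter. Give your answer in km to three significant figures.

D ≈ 11.8 km

In SI units: v = 10600 m/s.
(ρ_i/ρ_t)^0.368 = (1070/2100)^0.368 = 0.7803
d^0.79 = 519^0.79 = 139.6
v^0.44 = 10600^0.44 = 59.04
g^-0.21 = 0.27^-0.21 = 1.316
(sin 80°)^1 = 0.9848^1 = 0.9848
D = 1.41 × 0.7803 × 139.6 × 59.04 × 1.316 × 0.9848 = 11752 m
   = 11.75 km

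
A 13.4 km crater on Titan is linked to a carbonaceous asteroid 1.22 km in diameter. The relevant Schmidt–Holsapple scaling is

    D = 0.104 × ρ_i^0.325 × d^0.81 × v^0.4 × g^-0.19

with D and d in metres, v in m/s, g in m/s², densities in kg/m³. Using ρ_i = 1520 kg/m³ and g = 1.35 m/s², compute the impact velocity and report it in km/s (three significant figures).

Rearranging for v: v = [D / (0.104 · 1520^0.325 · 1220^0.81 · 1.35^-0.19)]^(1/0.4).
D = 13400 m.
1520^0.325 = 10.82
1220^0.81 = 316.2
1.35^-0.19 = 0.9446
Denominator = 0.104 × 10.82 × 316.2 × 0.9446 = 336.1
D / 336.1 = 13400 / 336.1 = 39.87
v = 39.87^(1/0.4) = 39.87^2.5 = 10037 m/s

v ≈ 10.0 km/s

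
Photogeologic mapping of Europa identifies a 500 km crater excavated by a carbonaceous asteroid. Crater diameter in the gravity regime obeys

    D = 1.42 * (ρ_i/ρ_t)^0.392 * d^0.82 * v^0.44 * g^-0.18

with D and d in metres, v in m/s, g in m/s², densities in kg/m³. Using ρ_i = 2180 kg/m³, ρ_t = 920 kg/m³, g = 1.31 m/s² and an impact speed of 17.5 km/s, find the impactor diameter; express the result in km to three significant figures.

d ≈ 21.6 km

Rearranging for d: d = [D / (1.42 · (2180/920)^0.392 · 17500^0.44 · 1.31^-0.18)]^(1/0.82).
D = 500000 m.
(2180/920)^0.392 = 1.402
17500^0.44 = 73.61
1.31^-0.18 = 0.9526
Denominator = 1.42 × 1.402 × 73.61 × 0.9526 = 139.6
D / 139.6 = 500000 / 139.6 = 3582
d = 3582^(1/0.82) = 3582^1.2195 = 21590 m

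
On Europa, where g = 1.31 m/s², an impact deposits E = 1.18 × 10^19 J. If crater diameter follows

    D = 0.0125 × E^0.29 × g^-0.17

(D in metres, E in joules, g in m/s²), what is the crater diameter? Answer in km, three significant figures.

E^0.29 = (1.18 × 10^19)^0.29 = 3.395 × 10^5
g^-0.17 = 1.31^-0.17 = 0.9551
D = 0.0125 × 3.395 × 10^5 × 0.9551 = 4053 m
   = 4.053 km

D ≈ 4.05 km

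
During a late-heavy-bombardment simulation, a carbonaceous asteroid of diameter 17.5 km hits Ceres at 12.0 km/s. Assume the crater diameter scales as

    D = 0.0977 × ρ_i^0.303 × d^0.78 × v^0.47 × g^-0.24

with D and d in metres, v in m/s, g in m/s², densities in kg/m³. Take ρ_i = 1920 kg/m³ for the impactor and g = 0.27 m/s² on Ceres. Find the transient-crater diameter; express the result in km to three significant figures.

D ≈ 223 km

In SI units: d = 17500 m, v = 12000 m/s.
ρ_i^0.303 = 1920^0.303 = 9.882
d^0.78 = 17500^0.78 = 2040
v^0.47 = 12000^0.47 = 82.64
g^-0.24 = 0.27^-0.24 = 1.369
D = 0.0977 × 9.882 × 2040 × 82.64 × 1.369 = 2.228 × 10^5 m
   = 222.8 km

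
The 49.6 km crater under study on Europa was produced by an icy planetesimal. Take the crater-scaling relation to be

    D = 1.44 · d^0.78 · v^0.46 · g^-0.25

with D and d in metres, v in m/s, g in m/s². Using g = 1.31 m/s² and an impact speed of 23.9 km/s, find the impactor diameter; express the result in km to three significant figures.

Rearranging for d: d = [D / (1.44 · 23900^0.46 · 1.31^-0.25)]^(1/0.78).
D = 49600 m.
23900^0.46 = 103.3
1.31^-0.25 = 0.9347
Denominator = 1.44 × 103.3 × 0.9347 = 139.0
D / 139.0 = 49600 / 139.0 = 356.8
d = 356.8^(1/0.78) = 356.8^1.2821 = 1873 m

d ≈ 1.87 km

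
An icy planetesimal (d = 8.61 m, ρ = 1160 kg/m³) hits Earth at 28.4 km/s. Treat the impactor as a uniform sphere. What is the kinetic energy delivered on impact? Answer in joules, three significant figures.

v = 28400 m/s.
Mass m = (π/6) ρ d³ = (π/6) × 1160 × (8.61)³ = 3.877 × 10^5 kg
E = ½ m v² = 0.5 × 3.877 × 10^5 × (28400)² = 1.564 × 10^14 J

E ≈ 1.56 × 10^14 J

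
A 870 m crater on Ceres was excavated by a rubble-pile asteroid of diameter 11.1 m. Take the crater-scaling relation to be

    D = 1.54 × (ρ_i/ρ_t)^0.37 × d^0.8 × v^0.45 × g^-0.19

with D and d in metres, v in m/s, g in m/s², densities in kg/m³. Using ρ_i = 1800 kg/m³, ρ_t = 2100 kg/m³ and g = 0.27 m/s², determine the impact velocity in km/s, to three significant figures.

Rearranging for v: v = [D / (1.54 · (1800/2100)^0.37 · 11.1^0.8 · 0.27^-0.19)]^(1/0.45).
(1800/2100)^0.37 = 0.9446
11.1^0.8 = 6.859
0.27^-0.19 = 1.282
Denominator = 1.54 × 0.9446 × 6.859 × 1.282 = 12.79
D / 12.79 = 870 / 12.79 = 68.02
v = 68.02^(1/0.45) = 68.02^2.2222 = 11816 m/s

v ≈ 11.8 km/s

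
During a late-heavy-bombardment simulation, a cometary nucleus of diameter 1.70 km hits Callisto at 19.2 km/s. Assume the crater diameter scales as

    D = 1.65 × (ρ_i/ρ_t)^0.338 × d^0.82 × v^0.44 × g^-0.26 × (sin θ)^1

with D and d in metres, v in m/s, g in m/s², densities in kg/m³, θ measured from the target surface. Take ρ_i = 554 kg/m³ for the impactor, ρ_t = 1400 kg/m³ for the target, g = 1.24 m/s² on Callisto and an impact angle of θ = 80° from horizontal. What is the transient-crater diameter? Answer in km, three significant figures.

D ≈ 38.4 km

In SI units: d = 1700 m, v = 19200 m/s.
(ρ_i/ρ_t)^0.338 = (554/1400)^0.338 = 0.7310
d^0.82 = 1700^0.82 = 445.6
v^0.44 = 19200^0.44 = 76.67
g^-0.26 = 1.24^-0.26 = 0.9456
(sin 80°)^1 = 0.9848^1 = 0.9848
D = 1.65 × 0.7310 × 445.6 × 76.67 × 0.9456 × 0.9848 = 38373 m
   = 38.37 km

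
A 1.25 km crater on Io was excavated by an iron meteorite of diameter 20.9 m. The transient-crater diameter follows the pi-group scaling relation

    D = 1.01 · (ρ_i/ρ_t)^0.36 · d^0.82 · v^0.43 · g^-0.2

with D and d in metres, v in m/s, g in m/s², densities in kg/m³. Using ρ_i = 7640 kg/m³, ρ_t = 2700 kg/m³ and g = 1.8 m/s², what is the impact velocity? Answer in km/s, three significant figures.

Rearranging for v: v = [D / (1.01 · (7640/2700)^0.36 · 20.9^0.82 · 1.8^-0.2)]^(1/0.43).
D = 1250 m.
(7640/2700)^0.36 = 1.454
20.9^0.82 = 12.09
1.8^-0.2 = 0.8891
Denominator = 1.01 × 1.454 × 12.09 × 0.8891 = 15.79
D / 15.79 = 1250 / 15.79 = 79.16
v = 79.16^(1/0.43) = 79.16^2.3256 = 26011 m/s

v ≈ 26.0 km/s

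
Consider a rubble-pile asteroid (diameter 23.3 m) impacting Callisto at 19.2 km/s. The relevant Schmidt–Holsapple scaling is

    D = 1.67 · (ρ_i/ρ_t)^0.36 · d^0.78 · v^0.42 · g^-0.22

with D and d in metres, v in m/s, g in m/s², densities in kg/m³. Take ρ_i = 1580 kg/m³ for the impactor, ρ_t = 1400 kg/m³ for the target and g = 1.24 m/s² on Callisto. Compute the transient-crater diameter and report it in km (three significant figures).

D ≈ 1.22 km

In SI units: v = 19200 m/s.
(ρ_i/ρ_t)^0.36 = (1580/1400)^0.36 = 1.045
d^0.78 = 23.3^0.78 = 11.66
v^0.42 = 19200^0.42 = 62.95
g^-0.22 = 1.24^-0.22 = 0.9538
D = 1.67 × 1.045 × 11.66 × 62.95 × 0.9538 = 1222 m
   = 1.222 km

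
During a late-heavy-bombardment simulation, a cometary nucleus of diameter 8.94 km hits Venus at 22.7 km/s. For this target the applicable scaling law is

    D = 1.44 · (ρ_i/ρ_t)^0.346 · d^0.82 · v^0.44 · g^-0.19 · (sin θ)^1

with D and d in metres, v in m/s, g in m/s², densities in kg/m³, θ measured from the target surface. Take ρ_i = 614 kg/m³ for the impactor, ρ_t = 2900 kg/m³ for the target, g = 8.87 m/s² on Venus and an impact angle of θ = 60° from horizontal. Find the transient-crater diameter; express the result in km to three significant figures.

In SI units: d = 8940 m, v = 22700 m/s.
(ρ_i/ρ_t)^0.346 = (614/2900)^0.346 = 0.5844
d^0.82 = 8940^0.82 = 1738
v^0.44 = 22700^0.44 = 82.54
g^-0.19 = 8.87^-0.19 = 0.6605
(sin 60°)^1 = 0.8660^1 = 0.8660
D = 1.44 × 0.5844 × 1738 × 82.54 × 0.6605 × 0.8660 = 69052 m
   = 69.05 km

D ≈ 69.1 km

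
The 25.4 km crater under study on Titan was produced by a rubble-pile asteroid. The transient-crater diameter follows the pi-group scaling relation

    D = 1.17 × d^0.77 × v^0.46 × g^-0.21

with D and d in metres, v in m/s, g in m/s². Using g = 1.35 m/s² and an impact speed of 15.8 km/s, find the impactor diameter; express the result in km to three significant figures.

Rearranging for d: d = [D / (1.17 · 15800^0.46 · 1.35^-0.21)]^(1/0.77).
D = 25400 m.
15800^0.46 = 85.39
1.35^-0.21 = 0.9389
Denominator = 1.17 × 85.39 × 0.9389 = 93.80
D / 93.80 = 25400 / 93.80 = 270.8
d = 270.8^(1/0.77) = 270.8^1.2987 = 1443 m

d ≈ 1.44 km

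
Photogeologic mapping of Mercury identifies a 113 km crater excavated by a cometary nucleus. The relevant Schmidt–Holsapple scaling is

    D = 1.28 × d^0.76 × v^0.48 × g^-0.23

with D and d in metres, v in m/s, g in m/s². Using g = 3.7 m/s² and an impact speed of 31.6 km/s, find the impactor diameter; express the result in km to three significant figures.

Rearranging for d: d = [D / (1.28 · 31600^0.48 · 3.7^-0.23)]^(1/0.76).
D = 113000 m.
31600^0.48 = 144.5
3.7^-0.23 = 0.7401
Denominator = 1.28 × 144.5 × 0.7401 = 136.9
D / 136.9 = 113000 / 136.9 = 825.4
d = 825.4^(1/0.76) = 825.4^1.3158 = 6883 m

d ≈ 6.88 km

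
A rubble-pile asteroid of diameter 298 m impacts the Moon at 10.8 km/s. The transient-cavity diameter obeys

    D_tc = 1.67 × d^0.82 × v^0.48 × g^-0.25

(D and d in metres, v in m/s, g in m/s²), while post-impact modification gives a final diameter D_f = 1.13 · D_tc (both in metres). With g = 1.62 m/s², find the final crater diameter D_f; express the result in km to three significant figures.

v = 10800 m/s.
d^0.82 = 298^0.82 = 106.9
v^0.48 = 10800^0.48 = 86.31
g^-0.25 = 1.62^-0.25 = 0.8864
D_tc = 1.67 × 106.9 × 86.31 × 0.8864 = 13660 m
D_f = 1.13 × 13660 = 15436 m
     = 15.44 km

D_f ≈ 15.4 km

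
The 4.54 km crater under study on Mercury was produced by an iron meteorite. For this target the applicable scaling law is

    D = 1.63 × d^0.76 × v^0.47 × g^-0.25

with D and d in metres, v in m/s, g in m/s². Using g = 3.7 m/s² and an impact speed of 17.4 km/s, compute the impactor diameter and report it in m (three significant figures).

d ≈ 125 m

Rearranging for d: d = [D / (1.63 · 17400^0.47 · 3.7^-0.25)]^(1/0.76).
D = 4540 m.
17400^0.47 = 98.41
3.7^-0.25 = 0.7210
Denominator = 1.63 × 98.41 × 0.7210 = 115.7
D / 115.7 = 4540 / 115.7 = 39.24
d = 39.24^(1/0.76) = 39.24^1.3158 = 125.0 m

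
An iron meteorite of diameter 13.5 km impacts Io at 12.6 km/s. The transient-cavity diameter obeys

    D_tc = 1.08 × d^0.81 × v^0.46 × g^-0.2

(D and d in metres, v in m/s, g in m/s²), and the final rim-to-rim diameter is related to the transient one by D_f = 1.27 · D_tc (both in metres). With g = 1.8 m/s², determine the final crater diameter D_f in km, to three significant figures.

D_f ≈ 208 km

In SI: d = 13500 m, v = 12600 m/s.
d^0.81 = 13500^0.81 = 2216
v^0.46 = 12600^0.46 = 76.94
g^-0.2 = 1.8^-0.2 = 0.8891
D_tc = 1.08 × 2216 × 76.94 × 0.8891 = 1.637 × 10^5 m
D_f = 1.27 × 1.637 × 10^5 = 2.079 × 10^5 m
     = 207.9 km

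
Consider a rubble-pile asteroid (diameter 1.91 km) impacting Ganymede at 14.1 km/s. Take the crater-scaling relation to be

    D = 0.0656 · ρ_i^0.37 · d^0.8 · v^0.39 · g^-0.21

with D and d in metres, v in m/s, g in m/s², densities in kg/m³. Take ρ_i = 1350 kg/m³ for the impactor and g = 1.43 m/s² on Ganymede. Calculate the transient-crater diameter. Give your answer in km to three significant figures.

In SI units: d = 1910 m, v = 14100 m/s.
ρ_i^0.37 = 1350^0.37 = 14.40
d^0.8 = 1910^0.8 = 421.5
v^0.39 = 14100^0.39 = 41.51
g^-0.21 = 1.43^-0.21 = 0.9276
D = 0.0656 × 14.40 × 421.5 × 41.51 × 0.9276 = 15331 m
   = 15.33 km

D ≈ 15.3 km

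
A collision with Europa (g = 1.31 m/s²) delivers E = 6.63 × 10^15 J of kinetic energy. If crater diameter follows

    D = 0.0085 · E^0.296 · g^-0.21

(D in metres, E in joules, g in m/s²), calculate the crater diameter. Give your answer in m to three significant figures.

D ≈ 387 m

E^0.296 = (6.63 × 10^15)^0.296 = 4.821 × 10^4
g^-0.21 = 1.31^-0.21 = 0.9449
D = 0.0085 × 4.821 × 10^4 × 0.9449 = 387.2 m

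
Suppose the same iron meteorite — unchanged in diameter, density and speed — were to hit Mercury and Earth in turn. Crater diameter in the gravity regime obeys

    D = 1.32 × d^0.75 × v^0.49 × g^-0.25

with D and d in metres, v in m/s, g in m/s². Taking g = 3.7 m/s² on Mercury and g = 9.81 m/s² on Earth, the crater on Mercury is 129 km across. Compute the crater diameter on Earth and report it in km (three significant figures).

All impactor-dependent factors cancel in the ratio, leaving D_Earth/D_Mercury = (g_Earth/g_Mercury)^-0.25.
(9.81/3.7)^-0.25 = 2.651^-0.25 = 0.7837
D_Earth = 0.7837 × 129 km = 101 km

D ≈ 101 km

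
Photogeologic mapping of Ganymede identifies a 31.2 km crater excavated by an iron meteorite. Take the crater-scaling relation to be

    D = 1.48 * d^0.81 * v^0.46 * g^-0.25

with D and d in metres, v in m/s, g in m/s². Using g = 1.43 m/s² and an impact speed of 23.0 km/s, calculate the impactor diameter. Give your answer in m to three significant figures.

d ≈ 811 m

Rearranging for d: d = [D / (1.48 · 23000^0.46 · 1.43^-0.25)]^(1/0.81).
D = 31200 m.
23000^0.46 = 101.5
1.43^-0.25 = 0.9145
Denominator = 1.48 × 101.5 × 0.9145 = 137.4
D / 137.4 = 31200 / 137.4 = 227.1
d = 227.1^(1/0.81) = 227.1^1.2346 = 810.9 m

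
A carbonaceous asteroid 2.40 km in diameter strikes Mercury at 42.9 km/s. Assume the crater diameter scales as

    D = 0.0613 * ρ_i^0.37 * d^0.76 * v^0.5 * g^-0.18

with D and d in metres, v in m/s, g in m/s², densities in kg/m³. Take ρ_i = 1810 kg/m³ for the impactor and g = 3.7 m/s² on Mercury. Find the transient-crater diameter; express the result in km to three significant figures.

D ≈ 59.7 km

In SI units: d = 2400 m, v = 42900 m/s.
ρ_i^0.37 = 1810^0.37 = 16.05
d^0.76 = 2400^0.76 = 370.6
v^0.5 = 42900^0.5 = 207.1
g^-0.18 = 3.7^-0.18 = 0.7902
D = 0.0613 × 16.05 × 370.6 × 207.1 × 0.7902 = 59670 m
   = 59.67 km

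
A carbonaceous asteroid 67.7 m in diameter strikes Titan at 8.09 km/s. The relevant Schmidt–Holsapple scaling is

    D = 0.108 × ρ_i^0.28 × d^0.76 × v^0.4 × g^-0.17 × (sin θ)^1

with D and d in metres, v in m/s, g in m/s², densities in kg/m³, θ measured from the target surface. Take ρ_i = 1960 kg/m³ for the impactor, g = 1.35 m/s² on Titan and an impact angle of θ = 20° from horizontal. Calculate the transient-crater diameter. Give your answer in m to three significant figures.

In SI units: v = 8090 m/s.
ρ_i^0.28 = 1960^0.28 = 8.353
d^0.76 = 67.7^0.76 = 24.62
v^0.4 = 8090^0.4 = 36.57
g^-0.17 = 1.35^-0.17 = 0.9503
(sin 20°)^1 = 0.3420^1 = 0.3420
D = 0.108 × 8.353 × 24.62 × 36.57 × 0.9503 × 0.3420 = 264.0 m

D ≈ 264 m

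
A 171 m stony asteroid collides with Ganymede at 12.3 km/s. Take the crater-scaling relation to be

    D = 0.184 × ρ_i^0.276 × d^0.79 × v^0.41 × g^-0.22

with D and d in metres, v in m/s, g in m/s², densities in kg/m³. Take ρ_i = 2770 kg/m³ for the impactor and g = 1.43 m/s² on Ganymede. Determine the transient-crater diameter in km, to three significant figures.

In SI units: v = 12300 m/s.
ρ_i^0.276 = 2770^0.276 = 8.915
d^0.79 = 171^0.79 = 58.09
v^0.41 = 12300^0.41 = 47.52
g^-0.22 = 1.43^-0.22 = 0.9243
D = 0.184 × 8.915 × 58.09 × 47.52 × 0.9243 = 4185 m
   = 4.185 km

D ≈ 4.19 km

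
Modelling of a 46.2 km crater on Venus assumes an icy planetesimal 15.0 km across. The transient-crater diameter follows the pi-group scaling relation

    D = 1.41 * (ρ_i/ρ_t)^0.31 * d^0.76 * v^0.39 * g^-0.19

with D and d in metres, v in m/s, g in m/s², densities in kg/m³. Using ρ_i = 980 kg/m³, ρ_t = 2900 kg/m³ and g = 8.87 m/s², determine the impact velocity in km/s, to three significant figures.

Rearranging for v: v = [D / (1.41 · (980/2900)^0.31 · 15000^0.76 · 8.87^-0.19)]^(1/0.39).
D = 46200 m.
(980/2900)^0.31 = 0.7144
15000^0.76 = 1492
8.87^-0.19 = 0.6605
Denominator = 1.41 × 0.7144 × 1492 × 0.6605 = 992.7
D / 992.7 = 46200 / 992.7 = 46.54
v = 46.54^(1/0.39) = 46.54^2.5641 = 18901 m/s

v ≈ 18.9 km/s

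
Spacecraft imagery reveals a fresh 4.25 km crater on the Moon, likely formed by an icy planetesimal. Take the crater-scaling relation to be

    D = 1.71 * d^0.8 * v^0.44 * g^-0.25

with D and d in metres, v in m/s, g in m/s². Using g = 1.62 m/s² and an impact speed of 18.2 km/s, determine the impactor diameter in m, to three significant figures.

Rearranging for d: d = [D / (1.71 · 18200^0.44 · 1.62^-0.25)]^(1/0.8).
D = 4250 m.
18200^0.44 = 74.89
1.62^-0.25 = 0.8864
Denominator = 1.71 × 74.89 × 0.8864 = 113.5
D / 113.5 = 4250 / 113.5 = 37.44
d = 37.44^(1/0.8) = 37.44^1.25 = 92.61 m

d ≈ 92.6 m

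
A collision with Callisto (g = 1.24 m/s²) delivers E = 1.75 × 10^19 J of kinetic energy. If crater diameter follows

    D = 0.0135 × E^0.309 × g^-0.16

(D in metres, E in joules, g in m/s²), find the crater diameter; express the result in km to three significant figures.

D ≈ 11.5 km

E^0.309 = (1.75 × 10^19)^0.309 = 8.833 × 10^5
g^-0.16 = 1.24^-0.16 = 0.9662
D = 0.0135 × 8.833 × 10^5 × 0.9662 = 11522 m
   = 11.52 km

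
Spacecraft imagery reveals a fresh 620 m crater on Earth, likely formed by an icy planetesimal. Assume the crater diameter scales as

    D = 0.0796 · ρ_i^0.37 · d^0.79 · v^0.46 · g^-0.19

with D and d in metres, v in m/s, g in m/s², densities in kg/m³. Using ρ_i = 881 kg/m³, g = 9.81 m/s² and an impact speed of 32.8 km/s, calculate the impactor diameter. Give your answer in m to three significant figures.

d ≈ 14.3 m

Rearranging for d: d = [D / (0.0796 · 881^0.37 · 32800^0.46 · 9.81^-0.19)]^(1/0.79).
881^0.37 = 12.29
32800^0.46 = 119.5
9.81^-0.19 = 0.6480
Denominator = 0.0796 × 12.29 × 119.5 × 0.6480 = 75.75
D / 75.75 = 620 / 75.75 = 8.185
d = 8.185^(1/0.79) = 8.185^1.2658 = 14.31 m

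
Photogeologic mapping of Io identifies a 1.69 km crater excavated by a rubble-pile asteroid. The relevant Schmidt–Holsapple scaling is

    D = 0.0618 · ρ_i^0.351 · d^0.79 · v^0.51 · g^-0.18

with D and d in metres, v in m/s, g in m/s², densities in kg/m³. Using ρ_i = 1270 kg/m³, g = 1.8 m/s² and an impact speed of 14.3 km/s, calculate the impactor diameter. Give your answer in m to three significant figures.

d ≈ 41.0 m

Rearranging for d: d = [D / (0.0618 · 1270^0.351 · 14300^0.51 · 1.8^-0.18)]^(1/0.79).
D = 1690 m.
1270^0.351 = 12.29
14300^0.51 = 131.6
1.8^-0.18 = 0.8996
Denominator = 0.0618 × 12.29 × 131.6 × 0.8996 = 89.92
D / 89.92 = 1690 / 89.92 = 18.79
d = 18.79^(1/0.79) = 18.79^1.2658 = 40.98 m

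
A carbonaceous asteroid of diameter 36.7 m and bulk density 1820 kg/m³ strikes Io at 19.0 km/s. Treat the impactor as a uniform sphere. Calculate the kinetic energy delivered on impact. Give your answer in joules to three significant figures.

E ≈ 8.50 × 10^15 J

v = 19000 m/s.
Mass m = (π/6) ρ d³ = (π/6) × 1820 × (36.7)³ = 4.711 × 10^7 kg
E = ½ m v² = 0.5 × 4.711 × 10^7 × (19000)² = 8.503 × 10^15 J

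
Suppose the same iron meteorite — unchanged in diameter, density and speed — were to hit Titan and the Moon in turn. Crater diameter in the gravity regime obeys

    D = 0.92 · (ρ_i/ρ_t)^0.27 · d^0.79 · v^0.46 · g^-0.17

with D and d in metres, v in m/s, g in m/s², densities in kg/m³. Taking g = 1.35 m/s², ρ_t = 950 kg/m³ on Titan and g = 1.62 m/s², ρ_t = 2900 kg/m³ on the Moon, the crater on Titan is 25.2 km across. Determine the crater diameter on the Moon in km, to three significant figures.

D ≈ 18.1 km

The impactor-only factors (d, v, ρ_i) cancel in the ratio, leaving D_Moon/D_Titan = (g_Moon/g_Titan)^-0.17 · (ρ_t,Titan/ρ_t,Moon)^0.27.
(1.62/1.35)^-0.17 = 1.200^-0.17 = 0.9695
(950/2900)^0.27 = 0.3276^0.27 = 0.7398
Ratio = 0.9695 × 0.7398 = 0.7172
D_Moon = 0.7172 × 25.2 km = 18.1 km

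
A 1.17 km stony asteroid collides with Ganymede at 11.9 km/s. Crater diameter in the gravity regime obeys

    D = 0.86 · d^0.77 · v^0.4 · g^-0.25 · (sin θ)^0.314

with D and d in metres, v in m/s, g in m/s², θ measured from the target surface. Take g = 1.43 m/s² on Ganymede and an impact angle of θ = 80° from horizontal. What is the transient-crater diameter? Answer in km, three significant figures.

D ≈ 7.70 km

In SI units: d = 1170 m, v = 11900 m/s.
d^0.77 = 1170^0.77 = 230.4
v^0.4 = 11900^0.4 = 42.68
g^-0.25 = 1.43^-0.25 = 0.9145
(sin 80°)^0.314 = 0.9848^0.314 = 0.9952
D = 0.86 × 230.4 × 42.68 × 0.9145 × 0.9952 = 7697 m
   = 7.697 km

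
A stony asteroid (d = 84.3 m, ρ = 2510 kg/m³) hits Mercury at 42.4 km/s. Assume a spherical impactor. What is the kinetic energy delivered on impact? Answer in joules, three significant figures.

v = 42400 m/s.
Mass m = (π/6) ρ d³ = (π/6) × 2510 × (84.3)³ = 7.873 × 10^8 kg
E = ½ m v² = 0.5 × 7.873 × 10^8 × (42400)² = 7.077 × 10^17 J

E ≈ 7.08 × 10^17 J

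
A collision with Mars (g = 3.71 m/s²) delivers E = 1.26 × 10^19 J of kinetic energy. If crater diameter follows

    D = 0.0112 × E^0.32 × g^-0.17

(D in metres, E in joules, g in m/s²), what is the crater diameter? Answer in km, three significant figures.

D ≈ 11.6 km

E^0.32 = (1.26 × 10^19)^0.32 = 1.295 × 10^6
g^-0.17 = 3.71^-0.17 = 0.8002
D = 0.0112 × 1.295 × 10^6 × 0.8002 = 11606 m
   = 11.61 km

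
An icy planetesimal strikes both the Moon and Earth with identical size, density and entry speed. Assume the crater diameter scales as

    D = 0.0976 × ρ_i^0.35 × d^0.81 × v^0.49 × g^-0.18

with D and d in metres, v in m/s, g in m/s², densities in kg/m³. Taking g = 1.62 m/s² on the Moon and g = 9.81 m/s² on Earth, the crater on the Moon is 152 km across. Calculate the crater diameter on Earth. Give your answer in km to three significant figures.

All impactor-dependent factors cancel in the ratio, leaving D_Earth/D_Moon = (g_Earth/g_Moon)^-0.18.
(9.81/1.62)^-0.18 = 6.056^-0.18 = 0.7231
D_Earth = 0.7231 × 152 km = 110 km

D ≈ 110 km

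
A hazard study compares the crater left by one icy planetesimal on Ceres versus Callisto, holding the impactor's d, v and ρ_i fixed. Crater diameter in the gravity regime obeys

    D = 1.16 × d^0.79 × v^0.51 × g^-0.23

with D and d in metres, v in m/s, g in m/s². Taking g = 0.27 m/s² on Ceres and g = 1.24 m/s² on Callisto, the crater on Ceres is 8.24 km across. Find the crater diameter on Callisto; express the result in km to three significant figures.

D ≈ 5.80 km

All impactor-dependent factors cancel in the ratio, leaving D_Callisto/D_Ceres = (g_Callisto/g_Ceres)^-0.23.
(1.24/0.27)^-0.23 = 4.593^-0.23 = 0.7042
D_Callisto = 0.7042 × 8.24 km = 5.80 km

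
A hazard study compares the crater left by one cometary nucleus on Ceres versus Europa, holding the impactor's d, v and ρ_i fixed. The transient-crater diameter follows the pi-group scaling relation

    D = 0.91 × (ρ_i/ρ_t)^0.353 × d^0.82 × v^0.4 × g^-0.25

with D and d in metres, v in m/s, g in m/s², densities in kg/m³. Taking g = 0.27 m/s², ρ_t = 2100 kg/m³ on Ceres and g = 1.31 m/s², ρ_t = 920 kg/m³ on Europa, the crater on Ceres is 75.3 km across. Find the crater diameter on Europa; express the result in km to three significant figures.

The impactor-only factors (d, v, ρ_i) cancel in the ratio, leaving D_Europa/D_Ceres = (g_Europa/g_Ceres)^-0.25 · (ρ_t,Ceres/ρ_t,Europa)^0.353.
(1.31/0.27)^-0.25 = 4.852^-0.25 = 0.6738
(2100/920)^0.353 = 2.283^0.353 = 1.338
Ratio = 0.6738 × 1.338 = 0.9015
D_Europa = 0.9015 × 75.3 km = 67.9 km

D ≈ 67.9 km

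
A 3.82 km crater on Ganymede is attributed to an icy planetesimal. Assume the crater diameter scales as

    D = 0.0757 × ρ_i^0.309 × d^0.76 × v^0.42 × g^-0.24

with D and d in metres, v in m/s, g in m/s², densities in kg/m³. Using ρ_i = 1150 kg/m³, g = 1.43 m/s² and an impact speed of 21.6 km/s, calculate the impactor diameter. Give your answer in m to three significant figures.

Rearranging for d: d = [D / (0.0757 · 1150^0.309 · 21600^0.42 · 1.43^-0.24)]^(1/0.76).
D = 3820 m.
1150^0.309 = 8.826
21600^0.42 = 66.14
1.43^-0.24 = 0.9177
Denominator = 0.0757 × 8.826 × 66.14 × 0.9177 = 40.55
D / 40.55 = 3820 / 40.55 = 94.20
d = 94.20^(1/0.76) = 94.20^1.3158 = 395.8 m

d ≈ 396 m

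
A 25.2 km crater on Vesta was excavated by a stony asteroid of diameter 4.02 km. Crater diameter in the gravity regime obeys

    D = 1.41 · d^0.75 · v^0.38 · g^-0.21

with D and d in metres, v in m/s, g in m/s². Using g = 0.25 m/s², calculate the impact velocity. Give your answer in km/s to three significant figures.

Rearranging for v: v = [D / (1.41 · 4020^0.75 · 0.25^-0.21)]^(1/0.38).
D = 25200 m.
4020^0.75 = 504.9
0.25^-0.21 = 1.338
Denominator = 1.41 × 504.9 × 1.338 = 952.5
D / 952.5 = 25200 / 952.5 = 26.46
v = 26.46^(1/0.38) = 26.46^2.6316 = 5542 m/s

v ≈ 5.54 km/s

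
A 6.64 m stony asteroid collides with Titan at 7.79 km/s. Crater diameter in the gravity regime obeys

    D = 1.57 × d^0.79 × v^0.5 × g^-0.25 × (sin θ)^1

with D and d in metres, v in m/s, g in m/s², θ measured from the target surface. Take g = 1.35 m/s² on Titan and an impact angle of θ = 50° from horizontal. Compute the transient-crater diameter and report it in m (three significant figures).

D ≈ 439 m

In SI units: v = 7790 m/s.
d^0.79 = 6.64^0.79 = 4.462
v^0.5 = 7790^0.5 = 88.26
g^-0.25 = 1.35^-0.25 = 0.9277
(sin 50°)^1 = 0.7660^1 = 0.7660
D = 1.57 × 4.462 × 88.26 × 0.9277 × 0.7660 = 439.4 m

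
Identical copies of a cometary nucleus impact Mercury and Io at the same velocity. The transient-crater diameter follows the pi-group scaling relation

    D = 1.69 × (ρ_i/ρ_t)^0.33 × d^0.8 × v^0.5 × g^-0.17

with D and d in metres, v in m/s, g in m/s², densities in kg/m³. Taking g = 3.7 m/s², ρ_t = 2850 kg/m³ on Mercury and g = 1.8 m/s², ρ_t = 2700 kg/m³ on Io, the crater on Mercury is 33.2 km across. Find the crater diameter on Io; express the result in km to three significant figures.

D ≈ 38.2 km

The impactor-only factors (d, v, ρ_i) cancel in the ratio, leaving D_Io/D_Mercury = (g_Io/g_Mercury)^-0.17 · (ρ_t,Mercury/ρ_t,Io)^0.33.
(1.8/3.7)^-0.17 = 0.4865^-0.17 = 1.130
(2850/2700)^0.33 = 1.056^0.33 = 1.018
Ratio = 1.130 × 1.018 = 1.150
D_Io = 1.150 × 33.2 km = 38.2 km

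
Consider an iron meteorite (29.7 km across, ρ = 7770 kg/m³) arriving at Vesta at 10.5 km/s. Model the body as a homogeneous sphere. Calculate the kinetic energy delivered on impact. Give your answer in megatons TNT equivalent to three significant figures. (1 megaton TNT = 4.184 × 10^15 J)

E ≈ 1.40 × 10^9 Mt TNT

d = 29700 m; v = 10500 m/s.
Mass m = (π/6) ρ d³ = (π/6) × 7770 × (29700)³ = 1.066 × 10^17 kg
E = ½ m v² = 0.5 × 1.066 × 10^17 × (10500)² = 5.876 × 10^24 J
   = 5.876 × 10^24 / 4.184×10^15 = 1.404 × 10^9 Mt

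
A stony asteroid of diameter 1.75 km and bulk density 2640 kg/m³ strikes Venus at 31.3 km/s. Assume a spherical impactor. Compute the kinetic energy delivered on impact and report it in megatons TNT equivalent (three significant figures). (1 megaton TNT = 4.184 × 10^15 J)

d = 1750 m; v = 31300 m/s.
Mass m = (π/6) ρ d³ = (π/6) × 2640 × (1750)³ = 7.408 × 10^12 kg
E = ½ m v² = 0.5 × 7.408 × 10^12 × (31300)² = 3.629 × 10^21 J
   = 3.629 × 10^21 / 4.184×10^15 = 8.674 × 10^5 Mt

E ≈ 8.67 × 10^5 Mt TNT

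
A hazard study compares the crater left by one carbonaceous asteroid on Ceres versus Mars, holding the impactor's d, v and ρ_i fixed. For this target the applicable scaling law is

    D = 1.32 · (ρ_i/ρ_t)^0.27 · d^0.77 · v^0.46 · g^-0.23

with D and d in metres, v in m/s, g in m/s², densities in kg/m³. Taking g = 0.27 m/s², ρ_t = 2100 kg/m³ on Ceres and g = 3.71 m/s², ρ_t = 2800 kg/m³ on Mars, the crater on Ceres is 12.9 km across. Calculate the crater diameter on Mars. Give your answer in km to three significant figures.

D ≈ 6.53 km

The impactor-only factors (d, v, ρ_i) cancel in the ratio, leaving D_Mars/D_Ceres = (g_Mars/g_Ceres)^-0.23 · (ρ_t,Ceres/ρ_t,Mars)^0.27.
(3.71/0.27)^-0.23 = 13.74^-0.23 = 0.5473
(2100/2800)^0.27 = 0.7500^0.27 = 0.9253
Ratio = 0.5473 × 0.9253 = 0.5064
D_Mars = 0.5064 × 12.9 km = 6.53 km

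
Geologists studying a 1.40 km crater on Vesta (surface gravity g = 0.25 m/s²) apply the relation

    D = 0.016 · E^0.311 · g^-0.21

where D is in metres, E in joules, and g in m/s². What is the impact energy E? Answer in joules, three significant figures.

Rearranging: E = [D / (0.016 · g^-0.21)]^(1/0.311).
D = 1400 m.
g^-0.21 = 0.25^-0.21 = 1.338
D / (0.016 × 1.338) = 1400 / (0.02141) = 6.539 × 10^4
E = (6.539 × 10^4)^3.2154 = 3.046 × 10^15 J

E ≈ 3.05 × 10^15 J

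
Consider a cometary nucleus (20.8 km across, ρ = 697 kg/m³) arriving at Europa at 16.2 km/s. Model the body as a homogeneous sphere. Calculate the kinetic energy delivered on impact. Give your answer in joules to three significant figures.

E ≈ 4.31 × 10^23 J

d = 20800 m; v = 16200 m/s.
Mass m = (π/6) ρ d³ = (π/6) × 697 × (20800)³ = 3.284 × 10^15 kg
E = ½ m v² = 0.5 × 3.284 × 10^15 × (16200)² = 4.309 × 10^23 J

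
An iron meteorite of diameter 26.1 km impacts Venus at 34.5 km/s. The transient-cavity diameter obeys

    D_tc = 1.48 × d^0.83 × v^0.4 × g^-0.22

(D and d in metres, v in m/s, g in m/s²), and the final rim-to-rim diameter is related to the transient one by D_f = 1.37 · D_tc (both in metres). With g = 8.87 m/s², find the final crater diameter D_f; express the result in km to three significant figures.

D_f ≈ 380 km

In SI: d = 26100 m, v = 34500 m/s.
d^0.83 = 26100^0.83 = 4632
v^0.4 = 34500^0.4 = 65.33
g^-0.22 = 8.87^-0.22 = 0.6187
D_tc = 1.48 × 4632 × 65.33 × 0.6187 = 2.771 × 10^5 m
D_f = 1.37 × 2.771 × 10^5 = 3.796 × 10^5 m
     = 379.6 km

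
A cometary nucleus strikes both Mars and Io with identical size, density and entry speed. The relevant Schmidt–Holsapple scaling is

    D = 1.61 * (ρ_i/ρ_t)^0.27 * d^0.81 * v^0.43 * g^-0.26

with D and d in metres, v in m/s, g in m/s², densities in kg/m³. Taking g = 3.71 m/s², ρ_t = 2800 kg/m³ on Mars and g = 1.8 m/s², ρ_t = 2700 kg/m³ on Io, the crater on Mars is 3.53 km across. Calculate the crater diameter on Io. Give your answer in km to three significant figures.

D ≈ 4.30 km

The impactor-only factors (d, v, ρ_i) cancel in the ratio, leaving D_Io/D_Mars = (g_Io/g_Mars)^-0.26 · (ρ_t,Mars/ρ_t,Io)^0.27.
(1.8/3.71)^-0.26 = 0.4852^-0.26 = 1.207
(2800/2700)^0.27 = 1.037^0.27 = 1.010
Ratio = 1.207 × 1.010 = 1.219
D_Io = 1.219 × 3.53 km = 4.30 km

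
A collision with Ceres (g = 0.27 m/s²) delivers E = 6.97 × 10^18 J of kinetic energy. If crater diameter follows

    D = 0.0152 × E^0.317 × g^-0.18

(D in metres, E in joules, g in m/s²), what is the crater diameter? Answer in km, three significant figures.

E^0.317 = (6.97 × 10^18)^0.317 = 9.404 × 10^5
g^-0.18 = 0.27^-0.18 = 1.266
D = 0.0152 × 9.404 × 10^5 × 1.266 = 18096 m
   = 18.10 km

D ≈ 18.1 km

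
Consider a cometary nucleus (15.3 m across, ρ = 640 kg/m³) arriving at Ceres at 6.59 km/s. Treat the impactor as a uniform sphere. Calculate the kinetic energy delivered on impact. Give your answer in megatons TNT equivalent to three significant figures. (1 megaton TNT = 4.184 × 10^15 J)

v = 6590 m/s.
Mass m = (π/6) ρ d³ = (π/6) × 640 × (15.3)³ = 1.200 × 10^6 kg
E = ½ m v² = 0.5 × 1.200 × 10^6 × (6590)² = 2.606 × 10^13 J
   = 2.606 × 10^13 / 4.184×10^15 = 6.228 × 10^-3 Mt

E ≈ 6.23 × 10^-3 Mt TNT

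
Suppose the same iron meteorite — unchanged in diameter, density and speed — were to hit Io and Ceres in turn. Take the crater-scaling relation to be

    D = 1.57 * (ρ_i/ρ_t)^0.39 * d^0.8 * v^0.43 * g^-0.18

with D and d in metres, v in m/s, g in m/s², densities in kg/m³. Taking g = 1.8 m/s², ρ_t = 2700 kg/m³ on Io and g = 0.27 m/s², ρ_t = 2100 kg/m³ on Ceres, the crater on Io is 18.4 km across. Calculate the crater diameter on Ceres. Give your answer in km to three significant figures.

The impactor-only factors (d, v, ρ_i) cancel in the ratio, leaving D_Ceres/D_Io = (g_Ceres/g_Io)^-0.18 · (ρ_t,Io/ρ_t,Ceres)^0.39.
(0.27/1.8)^-0.18 = 0.1500^-0.18 = 1.407
(2700/2100)^0.39 = 1.286^0.39 = 1.103
Ratio = 1.407 × 1.103 = 1.552
D_Ceres = 1.552 × 18.4 km = 28.6 km

D ≈ 28.6 km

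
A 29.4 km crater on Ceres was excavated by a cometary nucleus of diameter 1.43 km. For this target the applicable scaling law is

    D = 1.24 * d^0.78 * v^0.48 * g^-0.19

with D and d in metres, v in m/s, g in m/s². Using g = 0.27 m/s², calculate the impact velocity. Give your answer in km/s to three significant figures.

v ≈ 5.78 km/s

Rearranging for v: v = [D / (1.24 · 1430^0.78 · 0.27^-0.19)]^(1/0.48).
D = 29400 m.
1430^0.78 = 289.2
0.27^-0.19 = 1.282
Denominator = 1.24 × 289.2 × 1.282 = 459.7
D / 459.7 = 29400 / 459.7 = 63.95
v = 63.95^(1/0.48) = 63.95^2.0833 = 5782 m/s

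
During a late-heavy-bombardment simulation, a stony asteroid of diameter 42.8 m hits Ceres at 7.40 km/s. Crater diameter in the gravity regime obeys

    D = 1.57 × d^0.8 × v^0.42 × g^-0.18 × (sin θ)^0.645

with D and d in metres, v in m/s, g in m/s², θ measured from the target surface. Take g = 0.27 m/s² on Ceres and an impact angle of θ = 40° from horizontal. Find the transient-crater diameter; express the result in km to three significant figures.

In SI units: v = 7400 m/s.
d^0.8 = 42.8^0.8 = 20.19
v^0.42 = 7400^0.42 = 42.18
g^-0.18 = 0.27^-0.18 = 1.266
(sin 40°)^0.645 = 0.6428^0.645 = 0.7520
D = 1.57 × 20.19 × 42.18 × 1.266 × 0.7520 = 1273 m
   = 1.273 km

D ≈ 1.27 km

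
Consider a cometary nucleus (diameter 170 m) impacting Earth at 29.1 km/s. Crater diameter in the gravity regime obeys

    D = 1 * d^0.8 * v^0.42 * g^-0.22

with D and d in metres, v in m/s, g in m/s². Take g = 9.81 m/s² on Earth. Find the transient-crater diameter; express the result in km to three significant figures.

D ≈ 2.76 km

In SI units: v = 29100 m/s.
d^0.8 = 170^0.8 = 60.86
v^0.42 = 29100^0.42 = 74.96
g^-0.22 = 9.81^-0.22 = 0.6051
D = 1 × 60.86 × 74.96 × 0.6051 = 2761 m
   = 2.761 km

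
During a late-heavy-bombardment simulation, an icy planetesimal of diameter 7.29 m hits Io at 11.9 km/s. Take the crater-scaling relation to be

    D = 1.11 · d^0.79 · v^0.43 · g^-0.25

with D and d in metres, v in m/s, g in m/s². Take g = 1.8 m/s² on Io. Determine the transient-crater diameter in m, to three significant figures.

In SI units: v = 11900 m/s.
d^0.79 = 7.29^0.79 = 4.803
v^0.43 = 11900^0.43 = 56.56
g^-0.25 = 1.8^-0.25 = 0.8633
D = 1.11 × 4.803 × 56.56 × 0.8633 = 260.3 m

D ≈ 260 m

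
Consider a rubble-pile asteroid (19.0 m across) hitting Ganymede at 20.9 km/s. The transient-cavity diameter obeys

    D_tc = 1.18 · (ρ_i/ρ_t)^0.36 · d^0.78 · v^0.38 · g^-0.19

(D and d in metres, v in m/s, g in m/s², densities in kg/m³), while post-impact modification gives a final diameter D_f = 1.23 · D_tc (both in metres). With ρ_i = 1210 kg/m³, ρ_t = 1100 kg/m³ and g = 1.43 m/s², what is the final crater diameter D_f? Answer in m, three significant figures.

D_f ≈ 611 m

v = 20900 m/s.
(ρ_i/ρ_t)^0.36 = (1210/1100)^0.36 = 1.035
d^0.78 = 19^0.78 = 9.941
v^0.38 = 20900^0.38 = 43.82
g^-0.19 = 1.43^-0.19 = 0.9343
D_tc = 1.18 × 1.035 × 9.941 × 43.82 × 0.9343 = 497.1 m
D_f = 1.23 × 497.1 = 611.4 m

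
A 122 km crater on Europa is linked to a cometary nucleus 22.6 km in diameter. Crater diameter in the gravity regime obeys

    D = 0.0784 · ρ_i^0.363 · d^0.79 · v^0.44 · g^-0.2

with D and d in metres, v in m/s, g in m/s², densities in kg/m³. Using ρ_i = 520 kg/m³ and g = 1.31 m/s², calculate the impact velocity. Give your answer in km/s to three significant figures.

Rearranging for v: v = [D / (0.0784 · 520^0.363 · 22600^0.79 · 1.31^-0.2)]^(1/0.44).
D = 122000 m.
520^0.363 = 9.681
22600^0.79 = 2753
1.31^-0.2 = 0.9474
Denominator = 0.0784 × 9.681 × 2753 × 0.9474 = 1980
D / 1980 = 122000 / 1980 = 61.62
v = 61.62^(1/0.44) = 61.62^2.2727 = 11682 m/s

v ≈ 11.7 km/s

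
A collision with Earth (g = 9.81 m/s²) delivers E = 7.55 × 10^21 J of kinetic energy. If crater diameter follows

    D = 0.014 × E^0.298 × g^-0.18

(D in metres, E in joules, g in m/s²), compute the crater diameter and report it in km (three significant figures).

D ≈ 30.7 km

E^0.298 = (7.55 × 10^21)^0.298 = 3.308 × 10^6
g^-0.18 = 9.81^-0.18 = 0.6630
D = 0.014 × 3.308 × 10^6 × 0.6630 = 30705 m
   = 30.70 km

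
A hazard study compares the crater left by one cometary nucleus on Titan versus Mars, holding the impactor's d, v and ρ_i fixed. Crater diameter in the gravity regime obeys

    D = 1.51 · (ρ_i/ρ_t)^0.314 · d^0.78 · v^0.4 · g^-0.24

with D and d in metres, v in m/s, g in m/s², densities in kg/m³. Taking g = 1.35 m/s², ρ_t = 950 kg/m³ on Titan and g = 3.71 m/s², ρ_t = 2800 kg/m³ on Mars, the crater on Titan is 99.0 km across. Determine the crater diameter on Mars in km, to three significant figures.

D ≈ 55.3 km

The impactor-only factors (d, v, ρ_i) cancel in the ratio, leaving D_Mars/D_Titan = (g_Mars/g_Titan)^-0.24 · (ρ_t,Titan/ρ_t,Mars)^0.314.
(3.71/1.35)^-0.24 = 2.748^-0.24 = 0.7846
(950/2800)^0.314 = 0.3393^0.314 = 0.7122
Ratio = 0.7846 × 0.7122 = 0.5588
D_Mars = 0.5588 × 99.0 km = 55.3 km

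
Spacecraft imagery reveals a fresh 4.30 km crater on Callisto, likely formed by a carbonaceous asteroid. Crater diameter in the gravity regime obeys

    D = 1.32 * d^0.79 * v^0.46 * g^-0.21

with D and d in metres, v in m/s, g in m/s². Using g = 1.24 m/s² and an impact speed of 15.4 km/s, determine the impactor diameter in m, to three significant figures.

Rearranging for d: d = [D / (1.32 · 15400^0.46 · 1.24^-0.21)]^(1/0.79).
D = 4300 m.
15400^0.46 = 84.38
1.24^-0.21 = 0.9558
Denominator = 1.32 × 84.38 × 0.9558 = 106.5
D / 106.5 = 4300 / 106.5 = 40.38
d = 40.38^(1/0.79) = 40.38^1.2658 = 107.9 m

d ≈ 108 m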